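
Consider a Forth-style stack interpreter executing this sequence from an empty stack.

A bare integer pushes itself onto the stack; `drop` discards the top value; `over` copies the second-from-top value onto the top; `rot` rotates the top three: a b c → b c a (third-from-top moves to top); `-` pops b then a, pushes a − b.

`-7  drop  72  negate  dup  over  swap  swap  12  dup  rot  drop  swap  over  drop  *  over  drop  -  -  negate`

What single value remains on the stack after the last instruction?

-144

-7      [-7]
drop    []
72      [72]
negate  [-72]
dup     [-72, -72]
over    [-72, -72, -72]
swap    [-72, -72, -72]
swap    [-72, -72, -72]
12      [-72, -72, -72, 12]
dup     [-72, -72, -72, 12, 12]
rot     [-72, -72, 12, 12, -72]
drop    [-72, -72, 12, 12]
swap    [-72, -72, 12, 12]
over    [-72, -72, 12, 12, 12]
drop    [-72, -72, 12, 12]
*       [-72, -72, 144]
over    [-72, -72, 144, -72]
drop    [-72, -72, 144]
-       [-72, -216]
-       [144]
negate  [-144]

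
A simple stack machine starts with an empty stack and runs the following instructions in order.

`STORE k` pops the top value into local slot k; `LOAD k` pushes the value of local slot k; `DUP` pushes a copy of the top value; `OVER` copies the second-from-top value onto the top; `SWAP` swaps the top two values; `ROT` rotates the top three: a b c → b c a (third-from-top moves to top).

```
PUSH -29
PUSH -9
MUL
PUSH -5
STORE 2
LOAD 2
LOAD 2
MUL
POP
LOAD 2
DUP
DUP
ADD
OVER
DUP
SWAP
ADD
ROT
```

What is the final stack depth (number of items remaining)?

PUSH -29  -29
PUSH -9   -29 -9
MUL       261
PUSH -5   261 -5
STORE 2   261
LOAD 2    261 -5
LOAD 2    261 -5 -5
MUL       261 25
POP       261
LOAD 2    261 -5
DUP       261 -5 -5
DUP       261 -5 -5 -5
ADD       261 -5 -10
OVER      261 -5 -10 -5
DUP       261 -5 -10 -5 -5
SWAP      261 -5 -10 -5 -5
ADD       261 -5 -10 -10
ROT       261 -10 -10 -5

4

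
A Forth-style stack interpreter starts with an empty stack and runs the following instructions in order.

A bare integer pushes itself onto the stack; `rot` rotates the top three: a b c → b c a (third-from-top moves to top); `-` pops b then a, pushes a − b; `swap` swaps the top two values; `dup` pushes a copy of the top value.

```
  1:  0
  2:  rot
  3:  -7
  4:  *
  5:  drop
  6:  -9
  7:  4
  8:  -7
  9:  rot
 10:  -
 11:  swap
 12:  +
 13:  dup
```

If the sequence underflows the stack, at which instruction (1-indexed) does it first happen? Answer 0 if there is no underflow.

2

0 -> [0]
rot  — needs 3 operands, stack has 1 → underflow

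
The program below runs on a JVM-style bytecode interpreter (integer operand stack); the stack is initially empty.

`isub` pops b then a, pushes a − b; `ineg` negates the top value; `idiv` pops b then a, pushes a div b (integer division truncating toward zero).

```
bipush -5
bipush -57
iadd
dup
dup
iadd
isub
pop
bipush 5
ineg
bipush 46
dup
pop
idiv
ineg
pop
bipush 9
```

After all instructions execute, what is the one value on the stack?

9

bipush -5  -> [-5]
bipush -57 -> [-5, -57]
iadd       -> [-62]
dup        -> [-62, -62]
dup        -> [-62, -62, -62]
iadd       -> [-62, -124]
isub       -> [62]
pop        -> []
bipush 5   -> [5]
ineg       -> [-5]
bipush 46  -> [-5, 46]
dup        -> [-5, 46, 46]
pop        -> [-5, 46]
idiv       -> [0]
ineg       -> [0]
pop        -> []
bipush 9   -> [9]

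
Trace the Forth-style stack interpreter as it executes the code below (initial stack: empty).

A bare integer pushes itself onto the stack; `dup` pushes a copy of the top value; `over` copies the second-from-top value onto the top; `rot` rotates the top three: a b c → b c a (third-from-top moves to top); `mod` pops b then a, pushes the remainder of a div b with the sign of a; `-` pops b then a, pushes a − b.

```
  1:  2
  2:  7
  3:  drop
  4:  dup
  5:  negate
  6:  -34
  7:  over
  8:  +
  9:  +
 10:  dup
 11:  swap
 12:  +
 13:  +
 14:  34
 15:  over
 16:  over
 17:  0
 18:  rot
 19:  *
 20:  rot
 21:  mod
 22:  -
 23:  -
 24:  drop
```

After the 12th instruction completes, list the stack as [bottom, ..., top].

2       2
7       2 7
drop    2
dup     2 2
negate  2 -2
-34     2 -2 -34
over    2 -2 -34 -2
+       2 -2 -36
+       2 -38
dup     2 -38 -38
swap    2 -38 -38
+       2 -76

[2, -76]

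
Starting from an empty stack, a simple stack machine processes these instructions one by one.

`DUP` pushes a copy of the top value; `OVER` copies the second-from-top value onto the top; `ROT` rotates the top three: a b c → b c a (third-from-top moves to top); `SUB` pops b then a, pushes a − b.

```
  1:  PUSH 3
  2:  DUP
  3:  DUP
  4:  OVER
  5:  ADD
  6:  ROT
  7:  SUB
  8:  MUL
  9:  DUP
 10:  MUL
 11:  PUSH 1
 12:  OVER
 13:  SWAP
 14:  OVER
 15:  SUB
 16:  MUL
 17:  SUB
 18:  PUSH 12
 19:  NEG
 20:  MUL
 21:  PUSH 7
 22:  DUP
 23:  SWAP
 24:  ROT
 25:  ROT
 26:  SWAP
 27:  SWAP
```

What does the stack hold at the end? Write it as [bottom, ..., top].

[7, -78732, 7]

PUSH 3  → 3
DUP     → 3 3
DUP     → 3 3 3
OVER    → 3 3 3 3
ADD     → 3 3 6
ROT     → 3 6 3
SUB     → 3 3
MUL     → 9
DUP     → 9 9
MUL     → 81
PUSH 1  → 81 1
OVER    → 81 1 81
SWAP    → 81 81 1
OVER    → 81 81 1 81
SUB     → 81 81 -80
MUL     → 81 -6480
SUB     → 6561
PUSH 12 → 6561 12
NEG     → 6561 -12
MUL     → -78732
PUSH 7  → -78732 7
DUP     → -78732 7 7
SWAP    → -78732 7 7
ROT     → 7 7 -78732
ROT     → 7 -78732 7
SWAP    → 7 7 -78732
SWAP    → 7 -78732 7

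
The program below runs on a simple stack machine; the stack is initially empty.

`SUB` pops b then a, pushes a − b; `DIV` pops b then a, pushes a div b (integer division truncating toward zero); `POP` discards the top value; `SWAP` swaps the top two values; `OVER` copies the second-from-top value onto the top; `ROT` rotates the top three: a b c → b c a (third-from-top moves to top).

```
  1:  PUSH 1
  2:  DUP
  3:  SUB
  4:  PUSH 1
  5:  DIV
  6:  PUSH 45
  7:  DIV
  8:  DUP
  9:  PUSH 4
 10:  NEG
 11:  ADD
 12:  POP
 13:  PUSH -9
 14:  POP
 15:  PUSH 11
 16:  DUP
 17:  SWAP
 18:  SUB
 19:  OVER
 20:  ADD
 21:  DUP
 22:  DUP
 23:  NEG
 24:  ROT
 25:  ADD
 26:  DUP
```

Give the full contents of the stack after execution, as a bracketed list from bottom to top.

PUSH 1   [1]
DUP      [1, 1]
SUB      [0]
PUSH 1   [0, 1]
DIV      [0]
PUSH 45  [0, 45]
DIV      [0]
DUP      [0, 0]
PUSH 4   [0, 0, 4]
NEG      [0, 0, -4]
ADD      [0, -4]
POP      [0]
PUSH -9  [0, -9]
POP      [0]
PUSH 11  [0, 11]
DUP      [0, 11, 11]
SWAP     [0, 11, 11]
SUB      [0, 0]
OVER     [0, 0, 0]
ADD      [0, 0]
DUP      [0, 0, 0]
DUP      [0, 0, 0, 0]
NEG      [0, 0, 0, 0]
ROT      [0, 0, 0, 0]
ADD      [0, 0, 0]
DUP      [0, 0, 0, 0]

[0, 0, 0, 0]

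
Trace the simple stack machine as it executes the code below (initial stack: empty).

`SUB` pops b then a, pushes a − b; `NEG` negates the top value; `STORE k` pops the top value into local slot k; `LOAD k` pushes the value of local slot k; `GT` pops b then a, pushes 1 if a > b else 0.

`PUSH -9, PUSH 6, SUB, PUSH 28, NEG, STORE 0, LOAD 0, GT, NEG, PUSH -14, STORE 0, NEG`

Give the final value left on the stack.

1

PUSH -9   -9
PUSH 6    -9 6
SUB       -15
PUSH 28   -15 28
NEG       -15 -28
STORE 0   -15
LOAD 0    -15 -28
GT        1
NEG       -1
PUSH -14  -1 -14
STORE 0   -1
NEG       1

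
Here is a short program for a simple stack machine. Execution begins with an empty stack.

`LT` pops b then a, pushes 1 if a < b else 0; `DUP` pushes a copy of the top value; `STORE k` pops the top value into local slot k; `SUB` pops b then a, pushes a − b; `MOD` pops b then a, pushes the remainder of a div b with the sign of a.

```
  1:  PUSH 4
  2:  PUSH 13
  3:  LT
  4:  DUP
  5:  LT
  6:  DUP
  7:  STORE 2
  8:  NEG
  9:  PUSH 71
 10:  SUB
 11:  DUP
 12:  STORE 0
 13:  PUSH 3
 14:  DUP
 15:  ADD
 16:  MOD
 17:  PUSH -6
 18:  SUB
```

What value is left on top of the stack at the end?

PUSH 4  → [4]
PUSH 13 → [4, 13]
LT      → [1]
DUP     → [1, 1]
LT      → [0]
DUP     → [0, 0]
STORE 2 → [0]
NEG     → [0]
PUSH 71 → [0, 71]
SUB     → [-71]
DUP     → [-71, -71]
STORE 0 → [-71]
PUSH 3  → [-71, 3]
DUP     → [-71, 3, 3]
ADD     → [-71, 6]
MOD     → [-5]
PUSH -6 → [-5, -6]
SUB     → [1]

1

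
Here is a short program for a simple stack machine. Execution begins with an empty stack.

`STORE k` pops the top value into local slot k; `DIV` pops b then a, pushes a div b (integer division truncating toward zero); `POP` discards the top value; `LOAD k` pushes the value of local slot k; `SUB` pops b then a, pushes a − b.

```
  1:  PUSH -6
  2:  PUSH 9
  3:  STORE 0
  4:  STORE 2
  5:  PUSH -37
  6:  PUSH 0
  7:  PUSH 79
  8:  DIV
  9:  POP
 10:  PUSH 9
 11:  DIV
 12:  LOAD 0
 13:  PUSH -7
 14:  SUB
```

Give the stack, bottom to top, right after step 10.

[-37, 9]

PUSH -6  -> [-6]
PUSH 9   -> [-6, 9]
STORE 0  -> [-6]
STORE 2  -> []
PUSH -37 -> [-37]
PUSH 0   -> [-37, 0]
PUSH 79  -> [-37, 0, 79]
DIV      -> [-37, 0]
POP      -> [-37]
PUSH 9   -> [-37, 9]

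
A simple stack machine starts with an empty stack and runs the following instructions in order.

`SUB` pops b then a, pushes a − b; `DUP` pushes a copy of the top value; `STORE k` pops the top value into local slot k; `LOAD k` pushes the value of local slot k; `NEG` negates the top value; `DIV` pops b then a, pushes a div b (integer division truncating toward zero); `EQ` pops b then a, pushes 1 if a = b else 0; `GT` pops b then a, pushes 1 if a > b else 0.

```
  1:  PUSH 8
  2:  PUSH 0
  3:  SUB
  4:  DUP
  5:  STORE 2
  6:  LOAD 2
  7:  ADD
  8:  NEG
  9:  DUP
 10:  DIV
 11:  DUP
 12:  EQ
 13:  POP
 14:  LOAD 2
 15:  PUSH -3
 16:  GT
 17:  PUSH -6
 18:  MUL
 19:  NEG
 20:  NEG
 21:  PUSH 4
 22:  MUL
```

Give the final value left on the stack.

-24

PUSH 8  → 8
PUSH 0  → 8 0
SUB     → 8
DUP     → 8 8
STORE 2 → 8
LOAD 2  → 8 8
ADD     → 16
NEG     → -16
DUP     → -16 -16
DIV     → 1
DUP     → 1 1
EQ      → 1
POP     → (empty)
LOAD 2  → 8
PUSH -3 → 8 -3
GT      → 1
PUSH -6 → 1 -6
MUL     → -6
NEG     → 6
NEG     → -6
PUSH 4  → -6 4
MUL     → -24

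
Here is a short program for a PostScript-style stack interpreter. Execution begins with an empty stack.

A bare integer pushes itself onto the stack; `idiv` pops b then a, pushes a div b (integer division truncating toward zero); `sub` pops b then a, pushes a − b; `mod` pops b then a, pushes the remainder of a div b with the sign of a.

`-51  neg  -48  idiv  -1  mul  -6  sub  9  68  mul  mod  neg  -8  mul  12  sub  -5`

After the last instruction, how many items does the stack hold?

2

-51   [-51]
neg   [51]
-48   [51, -48]
idiv  [-1]
-1    [-1, -1]
mul   [1]
-6    [1, -6]
sub   [7]
9     [7, 9]
68    [7, 9, 68]
mul   [7, 612]
mod   [7]
neg   [-7]
-8    [-7, -8]
mul   [56]
12    [56, 12]
sub   [44]
-5    [44, -5]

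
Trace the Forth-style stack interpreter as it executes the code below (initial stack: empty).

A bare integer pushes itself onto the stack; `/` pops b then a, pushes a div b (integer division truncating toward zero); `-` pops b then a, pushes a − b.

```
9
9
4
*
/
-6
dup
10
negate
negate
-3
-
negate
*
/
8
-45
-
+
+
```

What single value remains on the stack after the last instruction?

53

9      : 9
9      : 9 9
4      : 9 9 4
*      : 9 36
/      : 0
-6     : 0 -6
dup    : 0 -6 -6
10     : 0 -6 -6 10
negate : 0 -6 -6 -10
negate : 0 -6 -6 10
-3     : 0 -6 -6 10 -3
-      : 0 -6 -6 13
negate : 0 -6 -6 -13
*      : 0 -6 78
/      : 0 0
8      : 0 0 8
-45    : 0 0 8 -45
-      : 0 0 53
+      : 0 53
+      : 53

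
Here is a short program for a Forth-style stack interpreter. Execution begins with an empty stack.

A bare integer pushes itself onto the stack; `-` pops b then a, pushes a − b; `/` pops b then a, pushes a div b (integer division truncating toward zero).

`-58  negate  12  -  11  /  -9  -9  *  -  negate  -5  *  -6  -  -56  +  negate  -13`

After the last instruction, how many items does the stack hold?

2

-58    : [-58]
negate : [58]
12     : [58, 12]
-      : [46]
11     : [46, 11]
/      : [4]
-9     : [4, -9]
-9     : [4, -9, -9]
*      : [4, 81]
-      : [-77]
negate : [77]
-5     : [77, -5]
*      : [-385]
-6     : [-385, -6]
-      : [-379]
-56    : [-379, -56]
+      : [-435]
negate : [435]
-13    : [435, -13]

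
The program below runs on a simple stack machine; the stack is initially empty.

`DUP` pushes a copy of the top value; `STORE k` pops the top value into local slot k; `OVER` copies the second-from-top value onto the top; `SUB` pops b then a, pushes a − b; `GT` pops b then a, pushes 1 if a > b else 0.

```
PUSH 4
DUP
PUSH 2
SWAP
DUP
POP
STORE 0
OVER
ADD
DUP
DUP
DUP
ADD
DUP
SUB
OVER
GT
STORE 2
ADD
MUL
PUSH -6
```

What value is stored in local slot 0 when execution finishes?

PUSH 4  : 4
DUP     : 4 4
PUSH 2  : 4 4 2
SWAP    : 4 2 4
DUP     : 4 2 4 4
POP     : 4 2 4
STORE 0 : 4 2
OVER    : 4 2 4
ADD     : 4 6
DUP     : 4 6 6
DUP     : 4 6 6 6
DUP     : 4 6 6 6 6
ADD     : 4 6 6 12
DUP     : 4 6 6 12 12
SUB     : 4 6 6 0
OVER    : 4 6 6 0 6
GT      : 4 6 6 0
STORE 2 : 4 6 6
ADD     : 4 12
MUL     : 48
PUSH -6 : 48 -6

4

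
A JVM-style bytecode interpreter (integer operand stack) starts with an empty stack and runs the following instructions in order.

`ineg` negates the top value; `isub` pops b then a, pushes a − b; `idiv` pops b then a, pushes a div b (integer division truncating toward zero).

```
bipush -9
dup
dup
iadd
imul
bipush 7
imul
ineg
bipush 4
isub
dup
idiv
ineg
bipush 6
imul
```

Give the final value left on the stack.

-6

bipush -9 → -9
dup       → -9 -9
dup       → -9 -9 -9
iadd      → -9 -18
imul      → 162
bipush 7  → 162 7
imul      → 1134
ineg      → -1134
bipush 4  → -1134 4
isub      → -1138
dup       → -1138 -1138
idiv      → 1
ineg      → -1
bipush 6  → -1 6
imul      → -6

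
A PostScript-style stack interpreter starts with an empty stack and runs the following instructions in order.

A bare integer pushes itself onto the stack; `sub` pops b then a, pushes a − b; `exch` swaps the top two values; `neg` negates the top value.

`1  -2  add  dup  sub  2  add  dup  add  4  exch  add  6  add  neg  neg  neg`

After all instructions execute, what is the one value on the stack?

-14

1    → 1
-2   → 1 -2
add  → -1
dup  → -1 -1
sub  → 0
2    → 0 2
add  → 2
dup  → 2 2
add  → 4
4    → 4 4
exch → 4 4
add  → 8
6    → 8 6
add  → 14
neg  → -14
neg  → 14
neg  → -14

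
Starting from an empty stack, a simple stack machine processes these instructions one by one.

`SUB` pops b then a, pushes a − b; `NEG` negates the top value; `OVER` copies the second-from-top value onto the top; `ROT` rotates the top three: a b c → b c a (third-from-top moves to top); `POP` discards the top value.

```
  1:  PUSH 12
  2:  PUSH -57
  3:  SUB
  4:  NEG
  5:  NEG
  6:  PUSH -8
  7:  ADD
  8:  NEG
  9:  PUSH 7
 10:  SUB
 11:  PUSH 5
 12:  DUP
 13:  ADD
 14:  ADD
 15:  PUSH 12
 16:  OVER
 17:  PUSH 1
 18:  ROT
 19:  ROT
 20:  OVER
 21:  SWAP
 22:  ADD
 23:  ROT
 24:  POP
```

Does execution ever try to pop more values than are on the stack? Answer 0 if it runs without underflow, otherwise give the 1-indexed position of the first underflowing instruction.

0

PUSH 12  → [12]
PUSH -57 → [12, -57]
SUB      → [69]
NEG      → [-69]
NEG      → [69]
PUSH -8  → [69, -8]
ADD      → [61]
NEG      → [-61]
PUSH 7   → [-61, 7]
SUB      → [-68]
PUSH 5   → [-68, 5]
DUP      → [-68, 5, 5]
ADD      → [-68, 10]
ADD      → [-58]
PUSH 12  → [-58, 12]
OVER     → [-58, 12, -58]
PUSH 1   → [-58, 12, -58, 1]
ROT      → [-58, -58, 1, 12]
ROT      → [-58, 1, 12, -58]
OVER     → [-58, 1, 12, -58, 12]
SWAP     → [-58, 1, 12, 12, -58]
ADD      → [-58, 1, 12, -46]
ROT      → [-58, 12, -46, 1]
POP      → [-58, 12, -46]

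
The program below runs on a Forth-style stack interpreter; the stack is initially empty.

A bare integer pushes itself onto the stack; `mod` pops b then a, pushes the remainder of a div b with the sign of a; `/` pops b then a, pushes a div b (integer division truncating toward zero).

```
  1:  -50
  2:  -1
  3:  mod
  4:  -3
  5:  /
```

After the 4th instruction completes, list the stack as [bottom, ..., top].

[0, -3]

-50 → -50
-1  → -50 -1
mod → 0
-3  → 0 -3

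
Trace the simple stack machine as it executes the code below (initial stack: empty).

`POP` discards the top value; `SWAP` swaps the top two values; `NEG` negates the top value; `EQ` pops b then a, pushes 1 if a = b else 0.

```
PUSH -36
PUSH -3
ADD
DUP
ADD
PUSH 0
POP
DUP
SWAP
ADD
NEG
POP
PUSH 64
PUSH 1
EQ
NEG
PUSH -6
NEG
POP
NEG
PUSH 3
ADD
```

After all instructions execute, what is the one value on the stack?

PUSH -36 → [-36]
PUSH -3  → [-36, -3]
ADD      → [-39]
DUP      → [-39, -39]
ADD      → [-78]
PUSH 0   → [-78, 0]
POP      → [-78]
DUP      → [-78, -78]
SWAP     → [-78, -78]
ADD      → [-156]
NEG      → [156]
POP      → []
PUSH 64  → [64]
PUSH 1   → [64, 1]
EQ       → [0]
NEG      → [0]
PUSH -6  → [0, -6]
NEG      → [0, 6]
POP      → [0]
NEG      → [0]
PUSH 3   → [0, 3]
ADD      → [3]

3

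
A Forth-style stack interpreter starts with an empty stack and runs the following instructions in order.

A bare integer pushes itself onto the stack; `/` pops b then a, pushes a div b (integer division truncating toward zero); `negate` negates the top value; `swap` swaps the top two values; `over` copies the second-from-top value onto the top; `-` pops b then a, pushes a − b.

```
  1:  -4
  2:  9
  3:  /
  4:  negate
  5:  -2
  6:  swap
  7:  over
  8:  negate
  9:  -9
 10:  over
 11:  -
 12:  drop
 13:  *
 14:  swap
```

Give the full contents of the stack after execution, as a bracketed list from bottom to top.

-4     → -4
9      → -4 9
/      → 0
negate → 0
-2     → 0 -2
swap   → -2 0
over   → -2 0 -2
negate → -2 0 2
-9     → -2 0 2 -9
over   → -2 0 2 -9 2
-      → -2 0 2 -11
drop   → -2 0 2
*      → -2 0
swap   → 0 -2

[0, -2]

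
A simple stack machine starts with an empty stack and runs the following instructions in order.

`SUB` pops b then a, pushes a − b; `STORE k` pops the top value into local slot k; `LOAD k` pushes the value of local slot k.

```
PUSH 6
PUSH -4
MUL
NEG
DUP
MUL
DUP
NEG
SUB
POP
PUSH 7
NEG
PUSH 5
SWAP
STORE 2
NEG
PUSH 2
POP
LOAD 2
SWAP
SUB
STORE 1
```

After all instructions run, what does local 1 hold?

-2

PUSH 6   6
PUSH -4  6 -4
MUL      -24
NEG      24
DUP      24 24
MUL      576
DUP      576 576
NEG      576 -576
SUB      1152
POP      (empty)
PUSH 7   7
NEG      -7
PUSH 5   -7 5
SWAP     5 -7
STORE 2  5
NEG      -5
PUSH 2   -5 2
POP      -5
LOAD 2   -5 -7
SWAP     -7 -5
SUB      -2
STORE 1  (empty)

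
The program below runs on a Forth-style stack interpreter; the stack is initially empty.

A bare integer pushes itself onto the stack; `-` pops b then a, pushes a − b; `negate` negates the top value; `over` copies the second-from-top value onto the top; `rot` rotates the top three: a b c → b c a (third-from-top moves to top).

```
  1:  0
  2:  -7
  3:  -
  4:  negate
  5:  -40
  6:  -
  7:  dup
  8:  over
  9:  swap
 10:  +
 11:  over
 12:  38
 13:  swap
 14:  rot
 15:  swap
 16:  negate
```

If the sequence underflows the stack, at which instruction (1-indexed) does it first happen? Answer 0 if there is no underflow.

0

0      -> 0
-7     -> 0 -7
-      -> 7
negate -> -7
-40    -> -7 -40
-      -> 33
dup    -> 33 33
over   -> 33 33 33
swap   -> 33 33 33
+      -> 33 66
over   -> 33 66 33
38     -> 33 66 33 38
swap   -> 33 66 38 33
rot    -> 33 38 33 66
swap   -> 33 38 66 33
negate -> 33 38 66 -33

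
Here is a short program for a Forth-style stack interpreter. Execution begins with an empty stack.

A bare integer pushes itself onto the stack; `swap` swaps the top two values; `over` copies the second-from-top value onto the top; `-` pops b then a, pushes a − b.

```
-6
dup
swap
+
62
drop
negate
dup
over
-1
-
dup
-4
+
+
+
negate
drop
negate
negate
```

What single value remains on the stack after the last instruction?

12

-6     → [-6]
dup    → [-6, -6]
swap   → [-6, -6]
+      → [-12]
62     → [-12, 62]
drop   → [-12]
negate → [12]
dup    → [12, 12]
over   → [12, 12, 12]
-1     → [12, 12, 12, -1]
-      → [12, 12, 13]
dup    → [12, 12, 13, 13]
-4     → [12, 12, 13, 13, -4]
+      → [12, 12, 13, 9]
+      → [12, 12, 22]
+      → [12, 34]
negate → [12, -34]
drop   → [12]
negate → [-12]
negate → [12]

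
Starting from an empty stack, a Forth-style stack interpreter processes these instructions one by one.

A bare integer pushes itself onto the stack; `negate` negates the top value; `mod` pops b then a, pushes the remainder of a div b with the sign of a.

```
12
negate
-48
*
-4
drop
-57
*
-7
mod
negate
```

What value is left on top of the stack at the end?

12     : 12
negate : -12
-48    : -12 -48
*      : 576
-4     : 576 -4
drop   : 576
-57    : 576 -57
*      : -32832
-7     : -32832 -7
mod    : -2
negate : 2

2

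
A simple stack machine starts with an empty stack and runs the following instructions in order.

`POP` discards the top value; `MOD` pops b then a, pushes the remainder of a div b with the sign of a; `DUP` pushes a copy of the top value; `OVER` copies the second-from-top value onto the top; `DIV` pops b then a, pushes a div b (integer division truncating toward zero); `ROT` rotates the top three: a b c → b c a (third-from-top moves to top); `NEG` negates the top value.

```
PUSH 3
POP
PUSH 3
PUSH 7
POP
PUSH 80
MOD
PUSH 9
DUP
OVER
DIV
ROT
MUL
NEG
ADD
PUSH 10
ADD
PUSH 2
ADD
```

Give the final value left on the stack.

18

PUSH 3  : [3]
POP     : []
PUSH 3  : [3]
PUSH 7  : [3, 7]
POP     : [3]
PUSH 80 : [3, 80]
MOD     : [3]
PUSH 9  : [3, 9]
DUP     : [3, 9, 9]
OVER    : [3, 9, 9, 9]
DIV     : [3, 9, 1]
ROT     : [9, 1, 3]
MUL     : [9, 3]
NEG     : [9, -3]
ADD     : [6]
PUSH 10 : [6, 10]
ADD     : [16]
PUSH 2  : [16, 2]
ADD     : [18]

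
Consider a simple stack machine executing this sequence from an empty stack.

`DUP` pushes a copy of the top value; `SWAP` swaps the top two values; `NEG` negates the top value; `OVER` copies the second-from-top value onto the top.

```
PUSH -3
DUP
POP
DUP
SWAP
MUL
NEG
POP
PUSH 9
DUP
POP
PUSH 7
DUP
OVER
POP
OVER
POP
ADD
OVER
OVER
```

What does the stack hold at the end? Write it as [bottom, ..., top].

[9, 14, 9, 14]

PUSH -3 -> -3
DUP     -> -3 -3
POP     -> -3
DUP     -> -3 -3
SWAP    -> -3 -3
MUL     -> 9
NEG     -> -9
POP     -> (empty)
PUSH 9  -> 9
DUP     -> 9 9
POP     -> 9
PUSH 7  -> 9 7
DUP     -> 9 7 7
OVER    -> 9 7 7 7
POP     -> 9 7 7
OVER    -> 9 7 7 7
POP     -> 9 7 7
ADD     -> 9 14
OVER    -> 9 14 9
OVER    -> 9 14 9 14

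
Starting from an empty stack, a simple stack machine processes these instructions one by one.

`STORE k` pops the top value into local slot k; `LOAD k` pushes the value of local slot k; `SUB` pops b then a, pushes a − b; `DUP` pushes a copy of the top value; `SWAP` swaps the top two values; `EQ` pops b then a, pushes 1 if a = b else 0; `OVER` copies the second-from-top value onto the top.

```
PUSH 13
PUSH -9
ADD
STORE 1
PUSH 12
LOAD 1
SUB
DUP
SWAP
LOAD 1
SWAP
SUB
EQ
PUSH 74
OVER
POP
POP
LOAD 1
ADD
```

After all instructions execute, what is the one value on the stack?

PUSH 13  [13]
PUSH -9  [13, -9]
ADD      [4]
STORE 1  []
PUSH 12  [12]
LOAD 1   [12, 4]
SUB      [8]
DUP      [8, 8]
SWAP     [8, 8]
LOAD 1   [8, 8, 4]
SWAP     [8, 4, 8]
SUB      [8, -4]
EQ       [0]
PUSH 74  [0, 74]
OVER     [0, 74, 0]
POP      [0, 74]
POP      [0]
LOAD 1   [0, 4]
ADD      [4]

4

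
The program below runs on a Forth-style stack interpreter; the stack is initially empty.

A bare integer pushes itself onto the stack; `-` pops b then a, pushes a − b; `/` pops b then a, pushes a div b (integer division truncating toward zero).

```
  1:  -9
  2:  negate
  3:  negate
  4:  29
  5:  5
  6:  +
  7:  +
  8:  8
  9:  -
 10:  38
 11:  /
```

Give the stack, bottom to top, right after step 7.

[25]

-9     -> -9
negate -> 9
negate -> -9
29     -> -9 29
5      -> -9 29 5
+      -> -9 34
+      -> 25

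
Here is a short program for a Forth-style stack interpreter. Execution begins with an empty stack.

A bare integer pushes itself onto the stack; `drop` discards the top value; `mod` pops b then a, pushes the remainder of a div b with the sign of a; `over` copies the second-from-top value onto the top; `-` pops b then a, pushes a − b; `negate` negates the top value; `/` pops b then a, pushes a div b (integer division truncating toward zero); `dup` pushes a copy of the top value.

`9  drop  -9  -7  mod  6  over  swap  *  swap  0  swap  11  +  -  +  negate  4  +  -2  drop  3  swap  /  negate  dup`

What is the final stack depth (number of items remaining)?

2

9       [9]
drop    []
-9      [-9]
-7      [-9, -7]
mod     [-2]
6       [-2, 6]
over    [-2, 6, -2]
swap    [-2, -2, 6]
*       [-2, -12]
swap    [-12, -2]
0       [-12, -2, 0]
swap    [-12, 0, -2]
11      [-12, 0, -2, 11]
+       [-12, 0, 9]
-       [-12, -9]
+       [-21]
negate  [21]
4       [21, 4]
+       [25]
-2      [25, -2]
drop    [25]
3       [25, 3]
swap    [3, 25]
/       [0]
negate  [0]
dup     [0, 0]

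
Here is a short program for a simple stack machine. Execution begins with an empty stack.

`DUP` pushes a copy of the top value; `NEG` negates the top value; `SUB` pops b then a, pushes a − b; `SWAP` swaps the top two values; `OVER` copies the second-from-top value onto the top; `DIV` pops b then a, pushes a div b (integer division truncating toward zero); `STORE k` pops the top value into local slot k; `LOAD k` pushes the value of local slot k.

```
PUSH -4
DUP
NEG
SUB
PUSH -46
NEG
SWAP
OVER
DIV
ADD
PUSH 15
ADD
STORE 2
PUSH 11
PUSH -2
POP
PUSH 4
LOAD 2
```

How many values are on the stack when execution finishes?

PUSH -4   -4
DUP       -4 -4
NEG       -4 4
SUB       -8
PUSH -46  -8 -46
NEG       -8 46
SWAP      46 -8
OVER      46 -8 46
DIV       46 0
ADD       46
PUSH 15   46 15
ADD       61
STORE 2   (empty)
PUSH 11   11
PUSH -2   11 -2
POP       11
PUSH 4    11 4
LOAD 2    11 4 61

3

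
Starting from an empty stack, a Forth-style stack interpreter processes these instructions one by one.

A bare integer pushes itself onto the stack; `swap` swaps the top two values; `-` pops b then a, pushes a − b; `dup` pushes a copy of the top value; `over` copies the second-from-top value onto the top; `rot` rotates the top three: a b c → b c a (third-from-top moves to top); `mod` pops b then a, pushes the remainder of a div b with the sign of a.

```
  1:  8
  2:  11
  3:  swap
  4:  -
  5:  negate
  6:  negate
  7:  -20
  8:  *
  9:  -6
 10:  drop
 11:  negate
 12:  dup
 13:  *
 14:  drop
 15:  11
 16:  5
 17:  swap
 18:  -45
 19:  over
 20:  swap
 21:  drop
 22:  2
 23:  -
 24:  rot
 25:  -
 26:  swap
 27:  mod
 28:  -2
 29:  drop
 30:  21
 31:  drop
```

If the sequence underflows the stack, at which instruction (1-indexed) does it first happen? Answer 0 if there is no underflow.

0

8      -> [8]
11     -> [8, 11]
swap   -> [11, 8]
-      -> [3]
negate -> [-3]
negate -> [3]
-20    -> [3, -20]
*      -> [-60]
-6     -> [-60, -6]
drop   -> [-60]
negate -> [60]
dup    -> [60, 60]
*      -> [3600]
drop   -> []
11     -> [11]
5      -> [11, 5]
swap   -> [5, 11]
-45    -> [5, 11, -45]
over   -> [5, 11, -45, 11]
swap   -> [5, 11, 11, -45]
drop   -> [5, 11, 11]
2      -> [5, 11, 11, 2]
-      -> [5, 11, 9]
rot    -> [11, 9, 5]
-      -> [11, 4]
swap   -> [4, 11]
mod    -> [4]
-2     -> [4, -2]
drop   -> [4]
21     -> [4, 21]
drop   -> [4]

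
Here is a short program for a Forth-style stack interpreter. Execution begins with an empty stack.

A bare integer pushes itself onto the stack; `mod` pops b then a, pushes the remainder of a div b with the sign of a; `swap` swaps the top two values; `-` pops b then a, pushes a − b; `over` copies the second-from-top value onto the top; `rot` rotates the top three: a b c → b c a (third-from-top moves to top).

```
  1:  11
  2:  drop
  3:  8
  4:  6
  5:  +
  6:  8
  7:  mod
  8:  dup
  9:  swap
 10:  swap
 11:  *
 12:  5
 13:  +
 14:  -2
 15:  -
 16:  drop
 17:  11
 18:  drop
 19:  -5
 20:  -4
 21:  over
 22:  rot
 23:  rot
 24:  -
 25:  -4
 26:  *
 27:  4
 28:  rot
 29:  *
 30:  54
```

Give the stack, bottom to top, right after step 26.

11   → [11]
drop → []
8    → [8]
6    → [8, 6]
+    → [14]
8    → [14, 8]
mod  → [6]
dup  → [6, 6]
swap → [6, 6]
swap → [6, 6]
*    → [36]
5    → [36, 5]
+    → [41]
-2   → [41, -2]
-    → [43]
drop → []
11   → [11]
drop → []
-5   → [-5]
-4   → [-5, -4]
over → [-5, -4, -5]
rot  → [-4, -5, -5]
rot  → [-5, -5, -4]
-    → [-5, -1]
-4   → [-5, -1, -4]
*    → [-5, 4]

[-5, 4]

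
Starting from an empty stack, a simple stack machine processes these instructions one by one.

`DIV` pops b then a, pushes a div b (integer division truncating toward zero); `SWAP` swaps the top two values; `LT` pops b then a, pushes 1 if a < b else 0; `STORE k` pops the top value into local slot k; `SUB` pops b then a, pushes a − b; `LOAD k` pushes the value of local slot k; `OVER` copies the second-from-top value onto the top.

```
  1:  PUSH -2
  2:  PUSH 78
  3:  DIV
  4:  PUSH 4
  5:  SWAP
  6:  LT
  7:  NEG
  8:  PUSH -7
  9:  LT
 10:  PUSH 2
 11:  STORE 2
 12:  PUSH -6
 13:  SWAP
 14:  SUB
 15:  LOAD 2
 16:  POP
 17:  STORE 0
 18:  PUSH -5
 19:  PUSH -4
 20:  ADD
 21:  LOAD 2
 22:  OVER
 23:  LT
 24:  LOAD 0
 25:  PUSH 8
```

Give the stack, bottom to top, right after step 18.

PUSH -2 : -2
PUSH 78 : -2 78
DIV     : 0
PUSH 4  : 0 4
SWAP    : 4 0
LT      : 0
NEG     : 0
PUSH -7 : 0 -7
LT      : 0
PUSH 2  : 0 2
STORE 2 : 0
PUSH -6 : 0 -6
SWAP    : -6 0
SUB     : -6
LOAD 2  : -6 2
POP     : -6
STORE 0 : (empty)
PUSH -5 : -5

[-5]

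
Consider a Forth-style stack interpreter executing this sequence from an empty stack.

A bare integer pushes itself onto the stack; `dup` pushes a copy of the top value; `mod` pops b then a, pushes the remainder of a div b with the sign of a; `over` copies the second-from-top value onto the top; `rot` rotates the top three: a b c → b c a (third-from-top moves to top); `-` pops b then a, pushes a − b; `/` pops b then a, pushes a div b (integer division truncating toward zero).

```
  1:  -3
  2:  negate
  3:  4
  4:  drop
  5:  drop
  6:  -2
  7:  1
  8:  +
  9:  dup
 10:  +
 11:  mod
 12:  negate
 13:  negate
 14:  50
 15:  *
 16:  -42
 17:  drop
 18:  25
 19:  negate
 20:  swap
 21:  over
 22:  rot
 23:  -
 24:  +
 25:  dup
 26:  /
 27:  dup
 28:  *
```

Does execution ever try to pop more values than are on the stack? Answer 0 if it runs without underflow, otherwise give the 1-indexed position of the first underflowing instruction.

-3     → -3
negate → 3
4      → 3 4
drop   → 3
drop   → (empty)
-2     → -2
1      → -2 1
+      → -1
dup    → -1 -1
+      → -2
mod  — needs 2 operands, stack has 1 → underflow

11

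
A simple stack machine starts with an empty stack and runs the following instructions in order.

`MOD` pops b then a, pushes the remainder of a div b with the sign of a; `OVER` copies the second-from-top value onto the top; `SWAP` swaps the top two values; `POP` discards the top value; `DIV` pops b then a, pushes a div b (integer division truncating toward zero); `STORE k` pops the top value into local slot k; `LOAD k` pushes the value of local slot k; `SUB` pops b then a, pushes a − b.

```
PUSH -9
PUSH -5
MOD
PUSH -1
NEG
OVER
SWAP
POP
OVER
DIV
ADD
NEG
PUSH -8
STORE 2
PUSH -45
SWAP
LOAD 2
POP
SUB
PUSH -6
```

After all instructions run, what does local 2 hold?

-8

PUSH -9  → -9
PUSH -5  → -9 -5
MOD      → -4
PUSH -1  → -4 -1
NEG      → -4 1
OVER     → -4 1 -4
SWAP     → -4 -4 1
POP      → -4 -4
OVER     → -4 -4 -4
DIV      → -4 1
ADD      → -3
NEG      → 3
PUSH -8  → 3 -8
STORE 2  → 3
PUSH -45 → 3 -45
SWAP     → -45 3
LOAD 2   → -45 3 -8
POP      → -45 3
SUB      → -48
PUSH -6  → -48 -6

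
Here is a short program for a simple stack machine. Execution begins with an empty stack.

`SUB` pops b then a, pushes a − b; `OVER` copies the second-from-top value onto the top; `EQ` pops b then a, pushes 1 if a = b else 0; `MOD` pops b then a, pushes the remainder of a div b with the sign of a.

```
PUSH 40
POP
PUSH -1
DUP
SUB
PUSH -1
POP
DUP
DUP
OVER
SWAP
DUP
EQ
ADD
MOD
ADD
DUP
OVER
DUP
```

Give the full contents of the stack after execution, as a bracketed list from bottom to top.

PUSH 40 : [40]
POP     : []
PUSH -1 : [-1]
DUP     : [-1, -1]
SUB     : [0]
PUSH -1 : [0, -1]
POP     : [0]
DUP     : [0, 0]
DUP     : [0, 0, 0]
OVER    : [0, 0, 0, 0]
SWAP    : [0, 0, 0, 0]
DUP     : [0, 0, 0, 0, 0]
EQ      : [0, 0, 0, 1]
ADD     : [0, 0, 1]
MOD     : [0, 0]
ADD     : [0]
DUP     : [0, 0]
OVER    : [0, 0, 0]
DUP     : [0, 0, 0, 0]

[0, 0, 0, 0]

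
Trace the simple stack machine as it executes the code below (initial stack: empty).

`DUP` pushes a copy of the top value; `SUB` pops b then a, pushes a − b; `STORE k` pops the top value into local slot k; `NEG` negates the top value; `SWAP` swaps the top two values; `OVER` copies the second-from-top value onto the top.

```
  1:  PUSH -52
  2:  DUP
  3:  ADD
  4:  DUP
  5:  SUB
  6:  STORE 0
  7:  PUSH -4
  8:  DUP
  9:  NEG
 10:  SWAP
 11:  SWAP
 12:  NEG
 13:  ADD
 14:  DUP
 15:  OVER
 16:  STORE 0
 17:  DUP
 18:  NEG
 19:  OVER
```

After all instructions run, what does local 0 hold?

-8

PUSH -52 -> -52
DUP      -> -52 -52
ADD      -> -104
DUP      -> -104 -104
SUB      -> 0
STORE 0  -> (empty)
PUSH -4  -> -4
DUP      -> -4 -4
NEG      -> -4 4
SWAP     -> 4 -4
SWAP     -> -4 4
NEG      -> -4 -4
ADD      -> -8
DUP      -> -8 -8
OVER     -> -8 -8 -8
STORE 0  -> -8 -8
DUP      -> -8 -8 -8
NEG      -> -8 -8 8
OVER     -> -8 -8 8 -8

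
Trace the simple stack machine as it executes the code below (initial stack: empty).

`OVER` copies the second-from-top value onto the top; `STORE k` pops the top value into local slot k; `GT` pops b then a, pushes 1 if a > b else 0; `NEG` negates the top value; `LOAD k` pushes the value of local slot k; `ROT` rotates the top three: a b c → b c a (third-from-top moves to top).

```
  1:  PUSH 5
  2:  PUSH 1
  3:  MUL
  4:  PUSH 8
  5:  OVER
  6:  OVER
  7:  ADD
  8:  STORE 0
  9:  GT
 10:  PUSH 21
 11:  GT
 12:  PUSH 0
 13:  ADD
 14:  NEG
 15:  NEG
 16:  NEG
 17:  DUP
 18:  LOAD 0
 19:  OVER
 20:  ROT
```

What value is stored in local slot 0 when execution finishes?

13

PUSH 5  -> [5]
PUSH 1  -> [5, 1]
MUL     -> [5]
PUSH 8  -> [5, 8]
OVER    -> [5, 8, 5]
OVER    -> [5, 8, 5, 8]
ADD     -> [5, 8, 13]
STORE 0 -> [5, 8]
GT      -> [0]
PUSH 21 -> [0, 21]
GT      -> [0]
PUSH 0  -> [0, 0]
ADD     -> [0]
NEG     -> [0]
NEG     -> [0]
NEG     -> [0]
DUP     -> [0, 0]
LOAD 0  -> [0, 0, 13]
OVER    -> [0, 0, 13, 0]
ROT     -> [0, 13, 0, 0]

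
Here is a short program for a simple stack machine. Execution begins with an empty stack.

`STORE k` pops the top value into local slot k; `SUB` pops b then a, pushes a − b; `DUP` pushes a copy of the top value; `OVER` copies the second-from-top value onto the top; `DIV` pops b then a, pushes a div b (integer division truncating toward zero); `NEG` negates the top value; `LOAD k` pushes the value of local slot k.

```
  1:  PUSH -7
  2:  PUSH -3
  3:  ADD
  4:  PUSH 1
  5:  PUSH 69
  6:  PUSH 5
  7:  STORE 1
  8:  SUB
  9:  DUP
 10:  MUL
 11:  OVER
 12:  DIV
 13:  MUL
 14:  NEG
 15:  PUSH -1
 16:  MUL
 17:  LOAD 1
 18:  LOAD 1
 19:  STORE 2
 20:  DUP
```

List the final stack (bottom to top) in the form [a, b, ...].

[4620, 5, 5]

PUSH -7 : -7
PUSH -3 : -7 -3
ADD     : -10
PUSH 1  : -10 1
PUSH 69 : -10 1 69
PUSH 5  : -10 1 69 5
STORE 1 : -10 1 69
SUB     : -10 -68
DUP     : -10 -68 -68
MUL     : -10 4624
OVER    : -10 4624 -10
DIV     : -10 -462
MUL     : 4620
NEG     : -4620
PUSH -1 : -4620 -1
MUL     : 4620
LOAD 1  : 4620 5
LOAD 1  : 4620 5 5
STORE 2 : 4620 5
DUP     : 4620 5 5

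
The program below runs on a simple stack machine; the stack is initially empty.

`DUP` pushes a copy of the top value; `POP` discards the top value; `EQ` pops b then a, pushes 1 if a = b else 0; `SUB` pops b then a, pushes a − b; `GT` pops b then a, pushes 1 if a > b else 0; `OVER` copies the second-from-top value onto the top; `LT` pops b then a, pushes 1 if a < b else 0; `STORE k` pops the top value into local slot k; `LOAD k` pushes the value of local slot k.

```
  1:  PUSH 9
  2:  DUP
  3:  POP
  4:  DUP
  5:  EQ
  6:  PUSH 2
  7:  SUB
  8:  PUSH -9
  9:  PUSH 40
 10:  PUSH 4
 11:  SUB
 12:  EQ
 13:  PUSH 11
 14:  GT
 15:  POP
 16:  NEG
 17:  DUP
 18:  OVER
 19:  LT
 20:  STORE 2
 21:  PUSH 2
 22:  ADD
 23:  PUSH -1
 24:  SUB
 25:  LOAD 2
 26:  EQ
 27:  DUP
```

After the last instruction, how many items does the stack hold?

2

PUSH 9  → [9]
DUP     → [9, 9]
POP     → [9]
DUP     → [9, 9]
EQ      → [1]
PUSH 2  → [1, 2]
SUB     → [-1]
PUSH -9 → [-1, -9]
PUSH 40 → [-1, -9, 40]
PUSH 4  → [-1, -9, 40, 4]
SUB     → [-1, -9, 36]
EQ      → [-1, 0]
PUSH 11 → [-1, 0, 11]
GT      → [-1, 0]
POP     → [-1]
NEG     → [1]
DUP     → [1, 1]
OVER    → [1, 1, 1]
LT      → [1, 0]
STORE 2 → [1]
PUSH 2  → [1, 2]
ADD     → [3]
PUSH -1 → [3, -1]
SUB     → [4]
LOAD 2  → [4, 0]
EQ      → [0]
DUP     → [0, 0]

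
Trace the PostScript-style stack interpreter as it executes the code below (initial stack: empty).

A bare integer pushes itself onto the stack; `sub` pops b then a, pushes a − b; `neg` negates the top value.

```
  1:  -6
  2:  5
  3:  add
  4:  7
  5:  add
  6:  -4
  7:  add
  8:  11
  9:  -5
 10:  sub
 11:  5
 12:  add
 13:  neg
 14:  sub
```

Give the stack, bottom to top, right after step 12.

[2, 21]

-6  → -6
5   → -6 5
add → -1
7   → -1 7
add → 6
-4  → 6 -4
add → 2
11  → 2 11
-5  → 2 11 -5
sub → 2 16
5   → 2 16 5
add → 2 21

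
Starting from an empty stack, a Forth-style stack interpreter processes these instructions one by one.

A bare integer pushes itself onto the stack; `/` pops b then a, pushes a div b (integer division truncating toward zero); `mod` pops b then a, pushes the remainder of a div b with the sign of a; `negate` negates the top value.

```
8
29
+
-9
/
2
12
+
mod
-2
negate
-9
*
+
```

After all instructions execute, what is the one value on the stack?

8      -> [8]
29     -> [8, 29]
+      -> [37]
-9     -> [37, -9]
/      -> [-4]
2      -> [-4, 2]
12     -> [-4, 2, 12]
+      -> [-4, 14]
mod    -> [-4]
-2     -> [-4, -2]
negate -> [-4, 2]
-9     -> [-4, 2, -9]
*      -> [-4, -18]
+      -> [-22]

-22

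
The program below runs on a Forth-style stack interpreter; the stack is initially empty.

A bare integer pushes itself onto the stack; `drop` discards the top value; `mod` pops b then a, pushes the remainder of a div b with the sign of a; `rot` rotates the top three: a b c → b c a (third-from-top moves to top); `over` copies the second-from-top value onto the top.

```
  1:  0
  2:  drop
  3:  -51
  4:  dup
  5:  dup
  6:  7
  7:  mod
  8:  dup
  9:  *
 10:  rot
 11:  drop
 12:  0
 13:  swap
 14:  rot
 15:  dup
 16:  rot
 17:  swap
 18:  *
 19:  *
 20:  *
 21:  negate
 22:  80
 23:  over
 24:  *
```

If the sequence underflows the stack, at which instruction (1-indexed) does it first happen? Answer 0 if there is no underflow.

0      : [0]
drop   : []
-51    : [-51]
dup    : [-51, -51]
dup    : [-51, -51, -51]
7      : [-51, -51, -51, 7]
mod    : [-51, -51, -2]
dup    : [-51, -51, -2, -2]
*      : [-51, -51, 4]
rot    : [-51, 4, -51]
drop   : [-51, 4]
0      : [-51, 4, 0]
swap   : [-51, 0, 4]
rot    : [0, 4, -51]
dup    : [0, 4, -51, -51]
rot    : [0, -51, -51, 4]
swap   : [0, -51, 4, -51]
*      : [0, -51, -204]
*      : [0, 10404]
*      : [0]
negate : [0]
80     : [0, 80]
over   : [0, 80, 0]
*      : [0, 0]

0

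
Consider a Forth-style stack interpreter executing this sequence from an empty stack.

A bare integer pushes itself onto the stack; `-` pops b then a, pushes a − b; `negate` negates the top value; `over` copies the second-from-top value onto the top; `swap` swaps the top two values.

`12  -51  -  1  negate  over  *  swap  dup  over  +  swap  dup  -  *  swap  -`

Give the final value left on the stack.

12     : [12]
-51    : [12, -51]
-      : [63]
1      : [63, 1]
negate : [63, -1]
over   : [63, -1, 63]
*      : [63, -63]
swap   : [-63, 63]
dup    : [-63, 63, 63]
over   : [-63, 63, 63, 63]
+      : [-63, 63, 126]
swap   : [-63, 126, 63]
dup    : [-63, 126, 63, 63]
-      : [-63, 126, 0]
*      : [-63, 0]
swap   : [0, -63]
-      : [63]

63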